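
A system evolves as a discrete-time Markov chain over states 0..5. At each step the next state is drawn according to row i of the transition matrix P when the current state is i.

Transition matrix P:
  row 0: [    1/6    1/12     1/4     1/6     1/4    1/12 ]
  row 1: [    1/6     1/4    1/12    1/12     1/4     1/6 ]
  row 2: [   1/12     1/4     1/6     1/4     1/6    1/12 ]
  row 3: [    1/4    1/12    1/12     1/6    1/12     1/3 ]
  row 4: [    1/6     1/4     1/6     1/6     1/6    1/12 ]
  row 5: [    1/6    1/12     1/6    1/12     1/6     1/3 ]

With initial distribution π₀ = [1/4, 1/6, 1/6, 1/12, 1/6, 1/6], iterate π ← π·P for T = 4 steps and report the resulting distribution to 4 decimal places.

π = [0.1664, 0.1672, 0.1540, 0.1505, 0.1820, 0.1799]

t=0: π = [0.2500, 0.1667, 0.1667, 0.0833, 0.1667, 0.1667]
t=1: π = [0.1597, 0.1667, 0.1667, 0.1528, 0.1944, 0.1597]
t=2: π = [0.1655, 0.1713, 0.1534, 0.1534, 0.1811, 0.1753]
t=3: π = [0.1667, 0.1676, 0.1534, 0.1506, 0.1820, 0.1798]
t=4: π = [0.1664, 0.1672, 0.1540, 0.1505, 0.1820, 0.1799]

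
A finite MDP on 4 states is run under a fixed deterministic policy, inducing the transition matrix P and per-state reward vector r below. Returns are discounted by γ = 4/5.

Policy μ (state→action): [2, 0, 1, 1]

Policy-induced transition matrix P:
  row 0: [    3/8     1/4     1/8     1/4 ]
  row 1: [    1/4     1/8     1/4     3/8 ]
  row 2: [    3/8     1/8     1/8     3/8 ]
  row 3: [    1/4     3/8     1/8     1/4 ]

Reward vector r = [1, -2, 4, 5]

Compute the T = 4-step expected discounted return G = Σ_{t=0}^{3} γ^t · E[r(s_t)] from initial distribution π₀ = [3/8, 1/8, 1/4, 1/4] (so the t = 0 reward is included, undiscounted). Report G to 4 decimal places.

G = 6.1329

t=0: π = [0.3750, 0.1250, 0.2500, 0.2500], E[r] = 2.3750, γ^t·E[r] = 2.375000, running G = 2.375000
t=1: π = [0.3281, 0.2344, 0.1406, 0.2969], E[r] = 1.9063, γ^t·E[r] = 1.525000, running G = 3.900000
t=2: π = [0.3086, 0.2402, 0.1543, 0.2969], E[r] = 1.9297, γ^t·E[r] = 1.235000, running G = 5.135000
t=3: π = [0.3079, 0.2378, 0.1550, 0.2993], E[r] = 1.9490, γ^t·E[r] = 0.997875, running G = 6.132875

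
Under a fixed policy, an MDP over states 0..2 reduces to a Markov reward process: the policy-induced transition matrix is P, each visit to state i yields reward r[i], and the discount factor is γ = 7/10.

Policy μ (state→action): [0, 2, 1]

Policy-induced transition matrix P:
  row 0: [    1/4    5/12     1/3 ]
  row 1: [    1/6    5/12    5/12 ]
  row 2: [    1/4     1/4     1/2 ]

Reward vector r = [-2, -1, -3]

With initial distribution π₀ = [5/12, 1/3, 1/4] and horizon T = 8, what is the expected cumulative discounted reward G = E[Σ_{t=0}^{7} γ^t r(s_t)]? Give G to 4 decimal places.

t=0: π = [0.4167, 0.3333, 0.2500], E[r] = -1.9167, γ^t·E[r] = -1.916667, running G = -1.916667
t=1: π = [0.2222, 0.3750, 0.4028], E[r] = -2.0278, γ^t·E[r] = -1.419444, running G = -3.336111
t=2: π = [0.2188, 0.3495, 0.4317], E[r] = -2.0822, γ^t·E[r] = -1.020266, running G = -4.356377
t=3: π = [0.2209, 0.3447, 0.4344], E[r] = -2.0897, γ^t·E[r] = -0.716767, running G = -5.073144
t=4: π = [0.2213, 0.3443, 0.4345], E[r] = -2.0902, γ^t·E[r] = -0.501856, running G = -5.575000
t=5: π = [0.2213, 0.3443, 0.4344], E[r] = -2.0902, γ^t·E[r] = -0.351296, running G = -5.926296
t=6: π = [0.2213, 0.3443, 0.4344], E[r] = -2.0902, γ^t·E[r] = -0.245906, running G = -6.172202
t=7: π = [0.2213, 0.3443, 0.4344], E[r] = -2.0902, γ^t·E[r] = -0.172134, running G = -6.344336

G = -6.3443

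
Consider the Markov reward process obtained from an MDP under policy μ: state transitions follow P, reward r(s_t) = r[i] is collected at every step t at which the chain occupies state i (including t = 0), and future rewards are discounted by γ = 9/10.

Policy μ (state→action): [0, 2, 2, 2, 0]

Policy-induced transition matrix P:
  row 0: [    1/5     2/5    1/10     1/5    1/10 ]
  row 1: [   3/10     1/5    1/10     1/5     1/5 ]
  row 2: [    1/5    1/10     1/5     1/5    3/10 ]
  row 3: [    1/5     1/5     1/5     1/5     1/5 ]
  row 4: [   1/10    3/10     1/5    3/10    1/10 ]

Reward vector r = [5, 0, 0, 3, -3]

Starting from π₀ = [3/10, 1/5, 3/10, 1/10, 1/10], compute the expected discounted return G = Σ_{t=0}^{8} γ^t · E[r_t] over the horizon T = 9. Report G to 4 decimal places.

t=0: π = [0.3000, 0.2000, 0.3000, 0.1000, 0.1000], E[r] = 1.5000, γ^t·E[r] = 1.500000, running G = 1.500000
t=1: π = [0.2100, 0.2400, 0.1500, 0.2100, 0.1900], E[r] = 1.1100, γ^t·E[r] = 0.999000, running G = 2.499000
t=2: π = [0.2050, 0.2460, 0.1550, 0.2190, 0.1750], E[r] = 1.1570, γ^t·E[r] = 0.937170, running G = 3.436170
t=3: π = [0.2071, 0.2430, 0.1549, 0.2175, 0.1775], E[r] = 1.1555, γ^t·E[r] = 0.842360, running G = 4.278530
t=4: π = [0.2066, 0.2437, 0.1550, 0.2178, 0.1770], E[r] = 1.1549, γ^t·E[r] = 0.757736, running G = 5.036266
t=5: π = [0.2067, 0.2435, 0.1550, 0.2177, 0.1771], E[r] = 1.1550, γ^t·E[r] = 0.682022, running G = 5.718288
t=6: π = [0.2066, 0.2435, 0.1550, 0.2177, 0.1771], E[r] = 1.1550, γ^t·E[r] = 0.613802, running G = 6.332091
t=7: π = [0.2066, 0.2435, 0.1550, 0.2177, 0.1771], E[r] = 1.1550, γ^t·E[r] = 0.552425, running G = 6.884516
t=8: π = [0.2066, 0.2435, 0.1550, 0.2177, 0.1771], E[r] = 1.1550, γ^t·E[r] = 0.497182, running G = 7.381697

G = 7.3817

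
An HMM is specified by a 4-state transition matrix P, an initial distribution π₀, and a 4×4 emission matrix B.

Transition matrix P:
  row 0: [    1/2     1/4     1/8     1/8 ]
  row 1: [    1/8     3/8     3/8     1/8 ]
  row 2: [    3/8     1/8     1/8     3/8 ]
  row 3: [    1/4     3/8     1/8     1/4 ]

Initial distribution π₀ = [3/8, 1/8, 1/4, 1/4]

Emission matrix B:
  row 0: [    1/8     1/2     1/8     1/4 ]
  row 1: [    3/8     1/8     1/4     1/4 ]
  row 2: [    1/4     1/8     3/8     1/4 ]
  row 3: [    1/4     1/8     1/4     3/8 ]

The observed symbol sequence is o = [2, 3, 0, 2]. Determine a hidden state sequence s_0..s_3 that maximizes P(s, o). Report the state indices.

t=0: δ = [4.688e-02, 3.125e-02, 9.375e-02, 6.250e-02]  (obs o_0=2)
t=1: δ = [8.789e-03, 5.859e-03, 2.930e-03, 1.318e-02]  ψ = [2, 3, 1, 2]  (obs o_1=3)
t=2: δ = [5.493e-04, 1.854e-03, 5.493e-04, 8.240e-04]  ψ = [0, 3, 1, 3]  (obs o_2=0)
t=3: δ = [3.433e-05, 1.738e-04, 2.607e-04, 5.794e-05]  ψ = [0, 1, 1, 1]  (obs o_3=2)
backtrack: best end state = 2; path = [2, 3, 1, 2]

path = [2, 3, 1, 2]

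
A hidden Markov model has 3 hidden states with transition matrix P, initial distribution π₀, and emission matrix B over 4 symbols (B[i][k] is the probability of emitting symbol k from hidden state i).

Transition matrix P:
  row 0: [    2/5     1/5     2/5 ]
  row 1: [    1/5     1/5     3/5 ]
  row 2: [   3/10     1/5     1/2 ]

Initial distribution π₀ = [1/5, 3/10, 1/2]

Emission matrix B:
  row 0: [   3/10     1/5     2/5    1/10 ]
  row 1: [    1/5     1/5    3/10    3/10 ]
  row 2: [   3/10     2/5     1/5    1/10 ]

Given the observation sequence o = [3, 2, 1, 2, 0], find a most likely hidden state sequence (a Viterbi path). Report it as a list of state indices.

t=0: δ = [2.000e-02, 9.000e-02, 5.000e-02]  (obs o_0=3)
t=1: δ = [7.200e-03, 5.400e-03, 1.080e-02]  ψ = [1, 1, 1]  (obs o_1=2)
t=2: δ = [6.480e-04, 4.320e-04, 2.160e-03]  ψ = [2, 2, 2]  (obs o_2=1)
t=3: δ = [2.592e-04, 1.296e-04, 2.160e-04]  ψ = [2, 2, 2]  (obs o_3=2)
t=4: δ = [3.110e-05, 1.037e-05, 3.240e-05]  ψ = [0, 0, 2]  (obs o_4=0)
backtrack: best end state = 2; path = [1, 2, 2, 2, 2]

path = [1, 2, 2, 2, 2]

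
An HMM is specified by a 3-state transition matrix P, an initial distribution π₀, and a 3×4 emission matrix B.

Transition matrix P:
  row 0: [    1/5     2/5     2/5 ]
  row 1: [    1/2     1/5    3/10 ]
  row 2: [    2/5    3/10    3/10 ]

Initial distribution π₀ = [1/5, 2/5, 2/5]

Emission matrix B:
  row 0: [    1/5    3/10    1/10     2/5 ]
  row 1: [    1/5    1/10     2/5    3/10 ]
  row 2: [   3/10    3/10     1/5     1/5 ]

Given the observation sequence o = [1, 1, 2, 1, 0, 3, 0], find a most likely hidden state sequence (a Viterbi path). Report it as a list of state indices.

path = [2, 0, 1, 0, 2, 0, 2]

t=0: δ = [6.000e-02, 4.000e-02, 1.200e-01]  (obs o_0=1)
t=1: δ = [1.440e-02, 3.600e-03, 1.080e-02]  ψ = [2, 2, 2]  (obs o_1=1)
t=2: δ = [4.320e-04, 2.304e-03, 1.152e-03]  ψ = [2, 0, 0]  (obs o_2=2)
t=3: δ = [3.456e-04, 4.608e-05, 2.074e-04]  ψ = [1, 1, 1]  (obs o_3=1)
t=4: δ = [1.659e-05, 2.765e-05, 4.147e-05]  ψ = [2, 0, 0]  (obs o_4=0)
t=5: δ = [6.636e-06, 3.732e-06, 2.488e-06]  ψ = [2, 2, 2]  (obs o_5=3)
t=6: δ = [3.732e-07, 5.308e-07, 7.963e-07]  ψ = [1, 0, 0]  (obs o_6=0)
backtrack: best end state = 2; path = [2, 0, 1, 0, 2, 0, 2]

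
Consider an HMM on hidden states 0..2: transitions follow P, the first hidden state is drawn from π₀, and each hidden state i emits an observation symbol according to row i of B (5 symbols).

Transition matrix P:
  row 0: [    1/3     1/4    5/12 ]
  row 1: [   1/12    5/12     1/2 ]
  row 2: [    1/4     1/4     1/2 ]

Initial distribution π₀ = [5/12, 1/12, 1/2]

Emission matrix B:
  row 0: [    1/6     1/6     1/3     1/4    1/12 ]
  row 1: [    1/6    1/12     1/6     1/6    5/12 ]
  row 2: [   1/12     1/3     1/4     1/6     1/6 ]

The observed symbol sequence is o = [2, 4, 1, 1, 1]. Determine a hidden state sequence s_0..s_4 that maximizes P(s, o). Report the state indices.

t=0: δ = [1.389e-01, 1.389e-02, 1.250e-01]  (obs o_0=2)
t=1: δ = [3.858e-03, 1.447e-02, 1.042e-02]  ψ = [0, 0, 2]  (obs o_1=4)
t=2: δ = [4.340e-04, 5.023e-04, 2.411e-03]  ψ = [2, 1, 1]  (obs o_2=1)
t=3: δ = [1.005e-04, 5.023e-05, 4.019e-04]  ψ = [2, 2, 2]  (obs o_3=1)
t=4: δ = [1.674e-05, 8.372e-06, 6.698e-05]  ψ = [2, 2, 2]  (obs o_4=1)
backtrack: best end state = 2; path = [0, 1, 2, 2, 2]

path = [0, 1, 2, 2, 2]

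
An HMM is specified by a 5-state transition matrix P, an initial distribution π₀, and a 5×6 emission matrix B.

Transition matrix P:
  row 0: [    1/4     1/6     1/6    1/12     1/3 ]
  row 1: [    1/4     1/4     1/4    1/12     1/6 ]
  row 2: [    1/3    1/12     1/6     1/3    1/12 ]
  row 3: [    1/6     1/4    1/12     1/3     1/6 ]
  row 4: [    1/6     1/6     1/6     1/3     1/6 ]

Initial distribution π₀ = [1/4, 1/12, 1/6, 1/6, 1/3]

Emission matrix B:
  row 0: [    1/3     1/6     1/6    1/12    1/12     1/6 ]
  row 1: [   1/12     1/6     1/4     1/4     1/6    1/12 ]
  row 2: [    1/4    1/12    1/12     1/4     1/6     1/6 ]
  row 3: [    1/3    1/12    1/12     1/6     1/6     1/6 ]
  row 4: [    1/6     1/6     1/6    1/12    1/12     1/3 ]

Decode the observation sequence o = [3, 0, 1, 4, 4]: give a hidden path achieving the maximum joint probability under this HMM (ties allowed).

t=0: δ = [2.083e-02, 2.083e-02, 4.167e-02, 2.778e-02, 2.778e-02]  (obs o_0=3)
t=1: δ = [4.630e-03, 5.787e-04, 1.736e-03, 4.630e-03, 1.157e-03]  ψ = [2, 3, 2, 2, 0]  (obs o_1=0)
t=2: δ = [1.929e-04, 1.929e-04, 6.430e-05, 1.286e-04, 2.572e-04]  ψ = [0, 3, 0, 3, 0]  (obs o_2=1)
t=3: δ = [4.019e-06, 8.038e-06, 8.038e-06, 1.429e-05, 5.358e-06]  ψ = [0, 1, 1, 4, 0]  (obs o_3=4)
t=4: δ = [2.233e-07, 5.954e-07, 3.349e-07, 7.938e-07, 1.985e-07]  ψ = [2, 3, 1, 3, 3]  (obs o_4=4)
backtrack: best end state = 3; path = [2, 0, 4, 3, 3]

path = [2, 0, 4, 3, 3]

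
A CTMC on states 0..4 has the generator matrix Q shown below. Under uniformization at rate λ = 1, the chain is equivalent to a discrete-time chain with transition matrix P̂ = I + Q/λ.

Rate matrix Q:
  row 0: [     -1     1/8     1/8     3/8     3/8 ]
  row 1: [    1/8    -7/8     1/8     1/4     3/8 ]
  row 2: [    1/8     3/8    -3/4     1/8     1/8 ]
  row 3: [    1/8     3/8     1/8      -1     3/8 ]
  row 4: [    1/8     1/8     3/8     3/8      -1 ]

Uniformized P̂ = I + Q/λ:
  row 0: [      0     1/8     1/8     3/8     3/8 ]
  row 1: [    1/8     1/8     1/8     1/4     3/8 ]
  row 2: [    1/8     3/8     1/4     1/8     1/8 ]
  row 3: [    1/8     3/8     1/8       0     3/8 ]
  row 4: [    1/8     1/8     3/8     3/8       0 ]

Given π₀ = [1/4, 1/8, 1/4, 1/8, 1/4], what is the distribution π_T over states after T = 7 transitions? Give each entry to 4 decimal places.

π = [0.1111, 0.2308, 0.2099, 0.2136, 0.2346]

t=0: π = [0.2500, 0.1250, 0.2500, 0.1250, 0.2500]
t=1: π = [0.0938, 0.2188, 0.2188, 0.2500, 0.2188]
t=2: π = [0.1133, 0.2422, 0.2070, 0.1992, 0.2383]
t=3: π = [0.1108, 0.2266, 0.2104, 0.2183, 0.2339]
t=4: π = [0.1111, 0.2322, 0.2098, 0.2122, 0.2347]
t=5: π = [0.1111, 0.2305, 0.2099, 0.2140, 0.2346]
t=6: π = [0.1111, 0.2310, 0.2099, 0.2135, 0.2346]
t=7: π = [0.1111, 0.2308, 0.2099, 0.2136, 0.2346]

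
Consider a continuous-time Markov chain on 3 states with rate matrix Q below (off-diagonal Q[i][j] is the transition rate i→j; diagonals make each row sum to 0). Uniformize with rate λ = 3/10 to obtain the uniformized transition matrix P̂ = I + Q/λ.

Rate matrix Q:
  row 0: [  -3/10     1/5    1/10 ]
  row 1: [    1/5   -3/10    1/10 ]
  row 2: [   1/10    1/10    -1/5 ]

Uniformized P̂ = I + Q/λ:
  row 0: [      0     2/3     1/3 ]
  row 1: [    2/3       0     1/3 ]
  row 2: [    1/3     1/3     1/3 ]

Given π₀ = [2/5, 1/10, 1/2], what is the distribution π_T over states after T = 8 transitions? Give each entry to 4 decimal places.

t=0: π = [0.4000, 0.1000, 0.5000]
t=1: π = [0.2333, 0.4333, 0.3333]
t=2: π = [0.4000, 0.2667, 0.3333]
t=3: π = [0.2889, 0.3778, 0.3333]
t=4: π = [0.3630, 0.3037, 0.3333]
t=5: π = [0.3136, 0.3531, 0.3333]
t=6: π = [0.3465, 0.3202, 0.3333]
t=7: π = [0.3246, 0.3421, 0.3333]
t=8: π = [0.3392, 0.3275, 0.3333]

π = [0.3392, 0.3275, 0.3333]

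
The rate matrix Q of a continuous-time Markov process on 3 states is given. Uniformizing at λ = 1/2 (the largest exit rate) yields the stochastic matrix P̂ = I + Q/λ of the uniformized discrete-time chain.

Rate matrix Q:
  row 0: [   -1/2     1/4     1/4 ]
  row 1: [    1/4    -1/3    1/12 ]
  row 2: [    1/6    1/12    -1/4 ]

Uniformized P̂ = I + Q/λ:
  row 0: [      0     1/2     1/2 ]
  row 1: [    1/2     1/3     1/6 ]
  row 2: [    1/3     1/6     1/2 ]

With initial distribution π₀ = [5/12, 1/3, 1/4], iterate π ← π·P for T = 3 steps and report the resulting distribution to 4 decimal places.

t=0: π = [0.4167, 0.3333, 0.2500]
t=1: π = [0.2500, 0.3611, 0.3889]
t=2: π = [0.3102, 0.3102, 0.3796]
t=3: π = [0.2816, 0.3218, 0.3966]

π = [0.2816, 0.3218, 0.3966]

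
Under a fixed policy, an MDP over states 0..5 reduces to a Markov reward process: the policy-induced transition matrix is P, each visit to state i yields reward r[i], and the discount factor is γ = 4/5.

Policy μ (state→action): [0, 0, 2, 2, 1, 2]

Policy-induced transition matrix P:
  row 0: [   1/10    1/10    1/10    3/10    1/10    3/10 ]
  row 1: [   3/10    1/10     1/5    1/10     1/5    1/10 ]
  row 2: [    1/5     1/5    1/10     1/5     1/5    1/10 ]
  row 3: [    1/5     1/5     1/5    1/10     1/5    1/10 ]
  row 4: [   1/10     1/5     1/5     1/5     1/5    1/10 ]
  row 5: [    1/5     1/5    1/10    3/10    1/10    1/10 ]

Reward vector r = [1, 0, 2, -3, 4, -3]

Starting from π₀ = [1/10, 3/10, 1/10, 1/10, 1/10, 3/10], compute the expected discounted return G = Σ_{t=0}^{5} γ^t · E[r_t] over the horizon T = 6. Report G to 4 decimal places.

G = -0.0575

t=0: π = [0.1000, 0.3000, 0.1000, 0.1000, 0.1000, 0.3000], E[r] = -0.5000, γ^t·E[r] = -0.500000, running G = -0.500000
t=1: π = [0.2100, 0.1600, 0.1500, 0.2000, 0.1600, 0.1200], E[r] = 0.1900, γ^t·E[r] = 0.152000, running G = -0.348000
t=2: π = [0.1790, 0.1630, 0.1520, 0.1970, 0.1670, 0.1420], E[r] = 0.1340, γ^t·E[r] = 0.085760, running G = -0.262240
t=3: π = [0.1817, 0.1658, 0.1527, 0.1961, 0.1679, 0.1358], E[r] = 0.1630, γ^t·E[r] = 0.083456, running G = -0.178784
t=4: π = [0.1816, 0.1653, 0.1530, 0.1956, 0.1683, 0.1363], E[r] = 0.1649, γ^t·E[r] = 0.067535, running G = -0.111249
t=5: π = [0.1815, 0.1653, 0.1529, 0.1957, 0.1682, 0.1363], E[r] = 0.1640, γ^t·E[r] = 0.053756, running G = -0.057494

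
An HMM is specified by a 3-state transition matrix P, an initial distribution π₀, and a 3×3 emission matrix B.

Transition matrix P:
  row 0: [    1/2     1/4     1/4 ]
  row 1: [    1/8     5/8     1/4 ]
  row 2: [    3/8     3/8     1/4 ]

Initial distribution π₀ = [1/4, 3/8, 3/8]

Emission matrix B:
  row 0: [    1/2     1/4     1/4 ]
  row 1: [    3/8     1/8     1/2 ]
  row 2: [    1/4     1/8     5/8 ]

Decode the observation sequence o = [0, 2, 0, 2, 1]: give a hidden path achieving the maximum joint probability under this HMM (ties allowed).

path = [1, 1, 1, 1, 1]

t=0: δ = [1.250e-01, 1.406e-01, 9.375e-02]  (obs o_0=0)
t=1: δ = [1.562e-02, 4.395e-02, 2.197e-02]  ψ = [0, 1, 1]  (obs o_1=2)
t=2: δ = [4.120e-03, 1.030e-02, 2.747e-03]  ψ = [2, 1, 1]  (obs o_2=0)
t=3: δ = [5.150e-04, 3.219e-03, 1.609e-03]  ψ = [0, 1, 1]  (obs o_3=2)
t=4: δ = [1.509e-04, 2.515e-04, 1.006e-04]  ψ = [2, 1, 1]  (obs o_4=1)
backtrack: best end state = 1; path = [1, 1, 1, 1, 1]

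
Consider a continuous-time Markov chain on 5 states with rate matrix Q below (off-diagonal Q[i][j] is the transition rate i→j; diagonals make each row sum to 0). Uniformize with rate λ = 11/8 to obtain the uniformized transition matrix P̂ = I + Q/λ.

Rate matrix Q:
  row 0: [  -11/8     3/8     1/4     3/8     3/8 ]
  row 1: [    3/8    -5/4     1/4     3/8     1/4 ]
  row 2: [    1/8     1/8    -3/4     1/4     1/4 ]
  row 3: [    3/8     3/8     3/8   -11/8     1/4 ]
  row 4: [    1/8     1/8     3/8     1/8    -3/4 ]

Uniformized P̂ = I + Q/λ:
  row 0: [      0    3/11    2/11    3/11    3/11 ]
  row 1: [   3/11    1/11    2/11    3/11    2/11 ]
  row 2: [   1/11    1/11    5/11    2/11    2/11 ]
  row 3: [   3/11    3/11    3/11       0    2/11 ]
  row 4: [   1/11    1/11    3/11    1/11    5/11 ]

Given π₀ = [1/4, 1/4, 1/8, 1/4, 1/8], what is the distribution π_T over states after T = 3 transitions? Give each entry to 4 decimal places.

t=0: π = [0.2500, 0.2500, 0.1250, 0.2500, 0.1250]
t=1: π = [0.1591, 0.1818, 0.2500, 0.1705, 0.2386]
t=2: π = [0.1405, 0.1508, 0.2872, 0.1601, 0.2614]
t=3: π = [0.1347, 0.1456, 0.2985, 0.1554, 0.2659]

π = [0.1347, 0.1456, 0.2985, 0.1554, 0.2659]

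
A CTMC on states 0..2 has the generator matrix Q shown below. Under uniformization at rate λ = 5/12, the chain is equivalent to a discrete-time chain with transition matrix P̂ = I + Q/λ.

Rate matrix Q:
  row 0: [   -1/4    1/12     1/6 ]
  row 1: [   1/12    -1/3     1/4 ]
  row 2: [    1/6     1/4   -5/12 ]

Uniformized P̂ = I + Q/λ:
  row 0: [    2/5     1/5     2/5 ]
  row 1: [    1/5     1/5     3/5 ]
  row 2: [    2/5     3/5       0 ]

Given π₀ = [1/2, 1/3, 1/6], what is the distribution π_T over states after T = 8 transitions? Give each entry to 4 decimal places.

π = [0.3336, 0.3341, 0.3323]

t=0: π = [0.5000, 0.3333, 0.1667]
t=1: π = [0.3333, 0.2667, 0.4000]
t=2: π = [0.3467, 0.3600, 0.2933]
t=3: π = [0.3280, 0.3173, 0.3547]
t=4: π = [0.3365, 0.3419, 0.3216]
t=5: π = [0.3316, 0.3286, 0.3397]
t=6: π = [0.3343, 0.3359, 0.3298]
t=7: π = [0.3328, 0.3319, 0.3352]
t=8: π = [0.3336, 0.3341, 0.3323]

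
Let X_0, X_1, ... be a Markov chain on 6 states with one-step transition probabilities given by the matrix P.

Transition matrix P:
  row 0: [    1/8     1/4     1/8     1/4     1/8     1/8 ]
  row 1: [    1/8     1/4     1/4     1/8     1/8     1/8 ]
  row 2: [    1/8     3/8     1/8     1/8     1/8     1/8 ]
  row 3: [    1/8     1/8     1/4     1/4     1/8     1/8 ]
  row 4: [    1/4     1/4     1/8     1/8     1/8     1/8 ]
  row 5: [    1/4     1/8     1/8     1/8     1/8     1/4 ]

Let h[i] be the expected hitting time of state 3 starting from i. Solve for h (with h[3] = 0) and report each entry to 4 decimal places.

h = [6.0424, 6.9056, 6.9056, 0.0000, 6.7977, 6.7823]

First-step conditioning: h[3] = 0; for i ≠ 3, h[i] = 1 + Σ_k P[i][k]·h[k].
  h[0] = 1 + 1/8·h[0] + 1/4·h[1] + 1/8·h[2] + 1/8·h[4] + 1/8·h[5]
  h[1] = 1 + 1/8·h[0] + 1/4·h[1] + 1/4·h[2] + 1/8·h[4] + 1/8·h[5]
  h[2] = 1 + 1/8·h[0] + 3/8·h[1] + 1/8·h[2] + 1/8·h[4] + 1/8·h[5]
  h[4] = 1 + 1/4·h[0] + 1/4·h[1] + 1/8·h[2] + 1/8·h[4] + 1/8·h[5]
  h[5] = 1 + 1/4·h[0] + 1/8·h[1] + 1/8·h[2] + 1/8·h[4] + 1/4·h[5]
Solving the 5×5 linear system over states ≠ 3 gives exactly h = [3136/519, 3584/519, 3584/519, 0, 1176/173, 3520/519] (h[3] = 0 is the target).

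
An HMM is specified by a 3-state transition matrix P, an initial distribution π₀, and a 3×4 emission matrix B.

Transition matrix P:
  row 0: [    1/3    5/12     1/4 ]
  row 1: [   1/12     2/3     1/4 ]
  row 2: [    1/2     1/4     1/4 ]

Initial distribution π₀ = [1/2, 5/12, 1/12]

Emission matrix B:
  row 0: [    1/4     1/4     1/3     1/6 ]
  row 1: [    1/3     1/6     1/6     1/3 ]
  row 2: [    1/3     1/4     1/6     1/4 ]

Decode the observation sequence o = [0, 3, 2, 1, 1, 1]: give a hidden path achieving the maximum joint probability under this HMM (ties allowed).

t=0: δ = [1.250e-01, 1.389e-01, 2.778e-02]  (obs o_0=0)
t=1: δ = [6.944e-03, 3.086e-02, 8.681e-03]  ψ = [0, 1, 1]  (obs o_1=3)
t=2: δ = [1.447e-03, 3.429e-03, 1.286e-03]  ψ = [2, 1, 1]  (obs o_2=2)
t=3: δ = [1.608e-04, 3.810e-04, 2.143e-04]  ψ = [2, 1, 1]  (obs o_3=1)
t=4: δ = [2.679e-05, 4.234e-05, 2.381e-05]  ψ = [2, 1, 1]  (obs o_4=1)
t=5: δ = [2.977e-06, 4.704e-06, 2.646e-06]  ψ = [2, 1, 1]  (obs o_5=1)
backtrack: best end state = 1; path = [1, 1, 1, 1, 1, 1]

path = [1, 1, 1, 1, 1, 1]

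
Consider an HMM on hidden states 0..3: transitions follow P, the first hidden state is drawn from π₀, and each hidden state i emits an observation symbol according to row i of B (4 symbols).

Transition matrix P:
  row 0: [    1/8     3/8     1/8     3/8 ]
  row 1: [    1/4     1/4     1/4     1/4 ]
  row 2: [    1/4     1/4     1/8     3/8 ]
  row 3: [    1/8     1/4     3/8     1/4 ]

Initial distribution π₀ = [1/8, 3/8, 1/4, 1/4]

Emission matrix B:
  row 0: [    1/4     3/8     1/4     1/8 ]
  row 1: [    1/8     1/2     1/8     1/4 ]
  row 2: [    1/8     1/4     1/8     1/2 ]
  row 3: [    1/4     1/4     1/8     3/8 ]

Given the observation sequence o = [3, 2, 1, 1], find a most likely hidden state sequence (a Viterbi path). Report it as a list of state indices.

t=0: δ = [1.562e-02, 9.375e-02, 1.250e-01, 9.375e-02]  (obs o_0=3)
t=1: δ = [7.812e-03, 3.906e-03, 4.395e-03, 5.859e-03]  ψ = [2, 2, 3, 2]  (obs o_1=2)
t=2: δ = [4.120e-04, 1.465e-03, 5.493e-04, 7.324e-04]  ψ = [2, 0, 3, 0]  (obs o_2=1)
t=3: δ = [1.373e-04, 1.831e-04, 9.155e-05, 9.155e-05]  ψ = [1, 1, 1, 1]  (obs o_3=1)
backtrack: best end state = 1; path = [2, 0, 1, 1]

path = [2, 0, 1, 1]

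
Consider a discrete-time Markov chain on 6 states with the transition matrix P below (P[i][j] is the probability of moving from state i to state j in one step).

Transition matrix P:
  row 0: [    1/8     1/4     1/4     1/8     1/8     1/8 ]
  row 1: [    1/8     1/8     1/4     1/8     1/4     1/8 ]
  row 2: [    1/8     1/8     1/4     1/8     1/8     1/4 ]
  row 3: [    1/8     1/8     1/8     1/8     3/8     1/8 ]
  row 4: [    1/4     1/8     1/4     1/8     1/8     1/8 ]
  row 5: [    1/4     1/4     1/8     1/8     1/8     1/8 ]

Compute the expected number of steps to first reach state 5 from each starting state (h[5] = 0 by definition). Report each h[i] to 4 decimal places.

First-step conditioning: h[5] = 0; for i ≠ 5, h[i] = 1 + Σ_k P[i][k]·h[k].
  h[0] = 1 + 1/8·h[0] + 1/4·h[1] + 1/4·h[2] + 1/8·h[3] + 1/8·h[4]
  h[1] = 1 + 1/8·h[0] + 1/8·h[1] + 1/4·h[2] + 1/8·h[3] + 1/4·h[4]
  h[2] = 1 + 1/8·h[0] + 1/8·h[1] + 1/4·h[2] + 1/8·h[3] + 1/8·h[4]
  h[3] = 1 + 1/8·h[0] + 1/8·h[1] + 1/8·h[2] + 1/8·h[3] + 3/8·h[4]
  h[4] = 1 + 1/4·h[0] + 1/8·h[1] + 1/4·h[2] + 1/8·h[3] + 1/8·h[4]
Solving the 5×5 linear system over states ≠ 5 gives exactly h = [512/79, 512/79, 448/79, 520/79, 512/79, 0] (h[5] = 0 is the target).

h = [6.4810, 6.4810, 5.6709, 6.5823, 6.4810, 0.0000]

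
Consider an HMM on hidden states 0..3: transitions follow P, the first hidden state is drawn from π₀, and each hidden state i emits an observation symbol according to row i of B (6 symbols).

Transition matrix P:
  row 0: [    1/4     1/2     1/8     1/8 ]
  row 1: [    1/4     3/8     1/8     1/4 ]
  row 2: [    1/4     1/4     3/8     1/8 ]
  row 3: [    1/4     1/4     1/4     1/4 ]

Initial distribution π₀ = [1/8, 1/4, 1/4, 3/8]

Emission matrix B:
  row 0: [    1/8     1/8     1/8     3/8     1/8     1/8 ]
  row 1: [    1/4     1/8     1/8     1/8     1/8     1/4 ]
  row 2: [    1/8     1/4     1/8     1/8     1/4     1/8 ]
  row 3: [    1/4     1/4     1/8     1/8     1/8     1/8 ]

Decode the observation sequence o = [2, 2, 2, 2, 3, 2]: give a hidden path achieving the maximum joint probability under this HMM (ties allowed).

t=0: δ = [1.562e-02, 3.125e-02, 3.125e-02, 4.688e-02]  (obs o_0=2)
t=1: δ = [1.465e-03, 1.465e-03, 1.465e-03, 1.465e-03]  ψ = [3, 1, 2, 3]  (obs o_1=2)
t=2: δ = [4.578e-05, 9.155e-05, 6.866e-05, 4.578e-05]  ψ = [0, 0, 2, 1]  (obs o_2=2)
t=3: δ = [2.861e-06, 4.292e-06, 3.219e-06, 2.861e-06]  ψ = [1, 1, 2, 1]  (obs o_3=2)
t=4: δ = [4.023e-07, 2.012e-07, 1.509e-07, 1.341e-07]  ψ = [1, 1, 2, 1]  (obs o_4=3)
t=5: δ = [1.257e-08, 2.515e-08, 7.072e-09, 6.286e-09]  ψ = [0, 0, 2, 0]  (obs o_5=2)
backtrack: best end state = 1; path = [3, 0, 1, 1, 0, 1]

path = [3, 0, 1, 1, 0, 1]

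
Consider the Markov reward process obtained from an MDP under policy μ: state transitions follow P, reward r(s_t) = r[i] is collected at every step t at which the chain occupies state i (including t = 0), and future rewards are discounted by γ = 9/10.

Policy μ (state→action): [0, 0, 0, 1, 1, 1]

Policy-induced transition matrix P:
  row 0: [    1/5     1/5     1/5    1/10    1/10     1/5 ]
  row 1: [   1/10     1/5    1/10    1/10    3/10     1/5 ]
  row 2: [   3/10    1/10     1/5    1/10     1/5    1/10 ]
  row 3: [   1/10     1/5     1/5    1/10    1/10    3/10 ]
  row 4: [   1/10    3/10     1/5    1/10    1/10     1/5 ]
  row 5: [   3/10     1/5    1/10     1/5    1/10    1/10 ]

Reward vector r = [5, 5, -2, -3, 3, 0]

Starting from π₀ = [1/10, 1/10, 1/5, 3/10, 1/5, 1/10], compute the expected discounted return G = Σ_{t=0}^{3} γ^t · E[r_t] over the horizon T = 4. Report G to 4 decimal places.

t=0: π = [0.1000, 0.1000, 0.2000, 0.3000, 0.2000, 0.1000], E[r] = 0.3000, γ^t·E[r] = 0.300000, running G = 0.300000
t=1: π = [0.1700, 0.2000, 0.1800, 0.1100, 0.1400, 0.2000], E[r] = 1.5800, γ^t·E[r] = 1.422000, running G = 1.722000
t=2: π = [0.1930, 0.1960, 0.1600, 0.1200, 0.1580, 0.1730], E[r] = 1.7390, γ^t·E[r] = 1.408590, running G = 3.130590
t=3: π = [0.1859, 0.1998, 0.1631, 0.1173, 0.1552, 0.1787], E[r] = 1.7160, γ^t·E[r] = 1.250964, running G = 4.381554

G = 4.3816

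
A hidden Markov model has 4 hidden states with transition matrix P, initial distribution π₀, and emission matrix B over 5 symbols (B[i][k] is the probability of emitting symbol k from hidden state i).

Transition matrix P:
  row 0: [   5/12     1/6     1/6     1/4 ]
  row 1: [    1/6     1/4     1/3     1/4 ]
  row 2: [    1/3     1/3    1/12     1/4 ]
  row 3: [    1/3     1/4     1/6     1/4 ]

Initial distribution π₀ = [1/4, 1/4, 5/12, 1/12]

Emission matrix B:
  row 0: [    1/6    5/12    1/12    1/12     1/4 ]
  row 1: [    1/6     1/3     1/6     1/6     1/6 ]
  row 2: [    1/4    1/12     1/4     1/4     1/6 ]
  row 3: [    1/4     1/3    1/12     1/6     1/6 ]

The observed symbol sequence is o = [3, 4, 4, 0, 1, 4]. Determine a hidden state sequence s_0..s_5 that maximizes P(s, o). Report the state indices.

path = [2, 0, 0, 0, 0, 0]

t=0: δ = [2.083e-02, 4.167e-02, 1.042e-01, 1.389e-02]  (obs o_0=3)
t=1: δ = [8.681e-03, 5.787e-03, 2.315e-03, 4.340e-03]  ψ = [2, 2, 1, 2]  (obs o_1=4)
t=2: δ = [9.042e-04, 2.411e-04, 3.215e-04, 3.617e-04]  ψ = [0, 0, 1, 0]  (obs o_2=4)
t=3: δ = [6.279e-05, 2.512e-05, 3.768e-05, 5.651e-05]  ψ = [0, 0, 0, 0]  (obs o_3=0)
t=4: δ = [1.090e-05, 4.710e-06, 8.721e-07, 5.233e-06]  ψ = [0, 3, 0, 0]  (obs o_4=1)
t=5: δ = [1.136e-06, 3.028e-07, 3.028e-07, 4.542e-07]  ψ = [0, 0, 0, 0]  (obs o_5=4)
backtrack: best end state = 0; path = [2, 0, 0, 0, 0, 0]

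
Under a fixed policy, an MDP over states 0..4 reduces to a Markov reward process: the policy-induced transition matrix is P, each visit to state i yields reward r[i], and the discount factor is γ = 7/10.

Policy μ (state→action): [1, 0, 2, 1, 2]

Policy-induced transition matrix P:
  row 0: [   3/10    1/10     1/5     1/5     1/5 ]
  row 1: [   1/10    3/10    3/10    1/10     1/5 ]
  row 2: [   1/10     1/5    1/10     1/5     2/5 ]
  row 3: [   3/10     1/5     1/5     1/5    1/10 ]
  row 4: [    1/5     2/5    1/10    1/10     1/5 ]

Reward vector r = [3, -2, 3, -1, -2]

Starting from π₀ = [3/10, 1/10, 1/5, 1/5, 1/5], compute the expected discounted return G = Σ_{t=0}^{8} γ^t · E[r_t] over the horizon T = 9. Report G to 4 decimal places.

G = 0.8529

t=0: π = [0.3000, 0.1000, 0.2000, 0.2000, 0.2000], E[r] = 0.7000, γ^t·E[r] = 0.700000, running G = 0.700000
t=1: π = [0.2200, 0.2200, 0.1700, 0.1700, 0.2200], E[r] = 0.1200, γ^t·E[r] = 0.084000, running G = 0.784000
t=2: π = [0.2000, 0.2440, 0.1830, 0.1560, 0.2170], E[r] = 0.0710, γ^t·E[r] = 0.034790, running G = 0.818790
t=3: π = [0.1929, 0.2478, 0.1844, 0.1539, 0.2210], E[r] = 0.0404, γ^t·E[r] = 0.013857, running G = 0.832647
t=4: π = [0.1915, 0.2497, 0.1842, 0.1531, 0.2215], E[r] = 0.0316, γ^t·E[r] = 0.007592, running G = 0.840239
t=5: π = [0.1911, 0.2501, 0.1844, 0.1529, 0.2215], E[r] = 0.0302, γ^t·E[r] = 0.005074, running G = 0.845313
t=6: π = [0.1909, 0.2502, 0.1844, 0.1528, 0.2216], E[r] = 0.0296, γ^t·E[r] = 0.003488, running G = 0.848800
t=7: π = [0.1909, 0.2502, 0.1844, 0.1528, 0.2216], E[r] = 0.0295, γ^t·E[r] = 0.002429, running G = 0.851229
t=8: π = [0.1909, 0.2503, 0.1844, 0.1528, 0.2216], E[r] = 0.0295, γ^t·E[r] = 0.001698, running G = 0.852928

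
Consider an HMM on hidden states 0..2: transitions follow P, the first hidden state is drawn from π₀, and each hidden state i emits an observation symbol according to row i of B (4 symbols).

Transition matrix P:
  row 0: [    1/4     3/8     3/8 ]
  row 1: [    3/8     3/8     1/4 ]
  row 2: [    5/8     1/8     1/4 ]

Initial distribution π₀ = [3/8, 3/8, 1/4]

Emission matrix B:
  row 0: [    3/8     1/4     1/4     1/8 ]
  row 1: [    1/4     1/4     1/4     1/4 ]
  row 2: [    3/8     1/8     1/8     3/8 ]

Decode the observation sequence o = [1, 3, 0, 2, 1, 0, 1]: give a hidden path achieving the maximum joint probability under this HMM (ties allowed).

path = [0, 2, 0, 1, 0, 2, 0]

t=0: δ = [9.375e-02, 9.375e-02, 3.125e-02]  (obs o_0=1)
t=1: δ = [4.395e-03, 8.789e-03, 1.318e-02]  ψ = [1, 0, 0]  (obs o_1=3)
t=2: δ = [3.090e-03, 8.240e-04, 1.236e-03]  ψ = [2, 1, 2]  (obs o_2=0)
t=3: δ = [1.931e-04, 2.897e-04, 1.448e-04]  ψ = [0, 0, 0]  (obs o_3=2)
t=4: δ = [2.716e-05, 2.716e-05, 9.052e-06]  ψ = [1, 1, 0]  (obs o_4=1)
t=5: δ = [3.819e-06, 2.546e-06, 3.819e-06]  ψ = [1, 0, 0]  (obs o_5=0)
t=6: δ = [5.967e-07, 3.580e-07, 1.790e-07]  ψ = [2, 0, 0]  (obs o_6=1)
backtrack: best end state = 0; path = [0, 2, 0, 1, 0, 2, 0]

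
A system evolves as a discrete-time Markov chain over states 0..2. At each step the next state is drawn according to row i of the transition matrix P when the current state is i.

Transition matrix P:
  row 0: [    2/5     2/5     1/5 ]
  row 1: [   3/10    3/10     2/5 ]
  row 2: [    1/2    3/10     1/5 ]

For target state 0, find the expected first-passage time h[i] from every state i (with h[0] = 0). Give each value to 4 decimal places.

First-step conditioning: h[0] = 0; for i ≠ 0, h[i] = 1 + Σ_k P[i][k]·h[k].
  h[1] = 1 + 3/10·h[1] + 2/5·h[2]
  h[2] = 1 + 3/10·h[1] + 1/5·h[2]
Solving the 2×2 linear system over states ≠ 0 gives exactly h = [0, 30/11, 25/11] (h[0] = 0 is the target).

h = [0.0000, 2.7273, 2.2727]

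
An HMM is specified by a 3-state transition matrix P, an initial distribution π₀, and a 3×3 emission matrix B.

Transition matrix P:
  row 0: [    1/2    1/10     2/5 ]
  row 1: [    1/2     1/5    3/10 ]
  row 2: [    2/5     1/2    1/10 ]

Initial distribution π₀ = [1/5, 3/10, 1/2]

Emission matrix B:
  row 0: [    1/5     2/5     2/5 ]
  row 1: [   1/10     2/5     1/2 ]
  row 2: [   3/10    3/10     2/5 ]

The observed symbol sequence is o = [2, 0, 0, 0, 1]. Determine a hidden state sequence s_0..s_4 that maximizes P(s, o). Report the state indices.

t=0: δ = [8.000e-02, 1.500e-01, 2.000e-01]  (obs o_0=2)
t=1: δ = [1.600e-02, 1.000e-02, 1.350e-02]  ψ = [2, 2, 1]  (obs o_1=0)
t=2: δ = [1.600e-03, 6.750e-04, 1.920e-03]  ψ = [0, 2, 0]  (obs o_2=0)
t=3: δ = [1.600e-04, 9.600e-05, 1.920e-04]  ψ = [0, 2, 0]  (obs o_3=0)
t=4: δ = [3.200e-05, 3.840e-05, 1.920e-05]  ψ = [0, 2, 0]  (obs o_4=1)
backtrack: best end state = 1; path = [2, 0, 0, 2, 1]

path = [2, 0, 0, 2, 1]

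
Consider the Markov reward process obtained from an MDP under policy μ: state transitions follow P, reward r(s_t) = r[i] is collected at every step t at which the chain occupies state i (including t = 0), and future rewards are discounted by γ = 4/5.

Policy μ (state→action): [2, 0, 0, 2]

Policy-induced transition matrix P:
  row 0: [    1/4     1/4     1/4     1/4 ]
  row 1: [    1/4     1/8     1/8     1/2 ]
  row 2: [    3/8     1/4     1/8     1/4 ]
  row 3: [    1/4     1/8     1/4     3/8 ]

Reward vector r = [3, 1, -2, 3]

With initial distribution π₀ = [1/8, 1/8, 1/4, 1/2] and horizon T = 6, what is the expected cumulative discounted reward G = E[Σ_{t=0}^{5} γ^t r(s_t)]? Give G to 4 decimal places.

G = 5.8721

t=0: π = [0.1250, 0.1250, 0.2500, 0.5000], E[r] = 1.5000, γ^t·E[r] = 1.500000, running G = 1.500000
t=1: π = [0.2813, 0.1719, 0.2031, 0.3438], E[r] = 1.6406, γ^t·E[r] = 1.312500, running G = 2.812500
t=2: π = [0.2754, 0.1855, 0.2031, 0.3359], E[r] = 1.6133, γ^t·E[r] = 1.032500, running G = 3.845000
t=3: π = [0.2754, 0.1848, 0.2014, 0.3384], E[r] = 1.6233, γ^t·E[r] = 0.831125, running G = 4.676125
t=4: π = [0.2752, 0.1846, 0.2017, 0.3385], E[r] = 1.6222, γ^t·E[r] = 0.664450, running G = 5.340575
t=5: π = [0.2752, 0.1846, 0.2017, 0.3385], E[r] = 1.6222, γ^t·E[r] = 0.531571, running G = 5.872146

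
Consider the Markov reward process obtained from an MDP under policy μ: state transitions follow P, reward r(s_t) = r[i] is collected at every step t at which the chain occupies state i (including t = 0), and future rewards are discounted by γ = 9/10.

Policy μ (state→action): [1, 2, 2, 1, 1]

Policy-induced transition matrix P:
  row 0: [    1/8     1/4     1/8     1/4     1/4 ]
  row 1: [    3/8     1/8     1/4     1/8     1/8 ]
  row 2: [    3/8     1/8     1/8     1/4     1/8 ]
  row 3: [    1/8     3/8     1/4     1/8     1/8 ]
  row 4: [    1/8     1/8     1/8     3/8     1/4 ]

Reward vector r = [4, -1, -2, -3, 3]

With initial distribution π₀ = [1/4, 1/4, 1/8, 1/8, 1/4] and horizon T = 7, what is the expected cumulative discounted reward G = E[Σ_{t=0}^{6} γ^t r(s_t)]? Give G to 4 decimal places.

t=0: π = [0.2500, 0.2500, 0.1250, 0.1250, 0.2500], E[r] = 0.8750, γ^t·E[r] = 0.875000, running G = 0.875000
t=1: π = [0.2188, 0.1875, 0.1719, 0.2344, 0.1875], E[r] = 0.2031, γ^t·E[r] = 0.182813, running G = 1.057813
t=2: π = [0.2148, 0.2109, 0.1777, 0.2207, 0.1758], E[r] = 0.1582, γ^t·E[r] = 0.128145, running G = 1.185957
t=3: π = [0.2222, 0.2070, 0.1790, 0.2180, 0.1738], E[r] = 0.1912, γ^t·E[r] = 0.139357, running G = 1.325314
t=4: π = [0.2215, 0.2073, 0.1781, 0.2186, 0.1745], E[r] = 0.1902, γ^t·E[r] = 0.124761, running G = 1.450075
t=5: π = [0.2214, 0.2073, 0.1782, 0.2186, 0.1745], E[r] = 0.1894, γ^t·E[r] = 0.111818, running G = 1.561893
t=6: π = [0.2214, 0.2073, 0.1782, 0.2186, 0.1745], E[r] = 0.1895, γ^t·E[r] = 0.100710, running G = 1.662603

G = 1.6626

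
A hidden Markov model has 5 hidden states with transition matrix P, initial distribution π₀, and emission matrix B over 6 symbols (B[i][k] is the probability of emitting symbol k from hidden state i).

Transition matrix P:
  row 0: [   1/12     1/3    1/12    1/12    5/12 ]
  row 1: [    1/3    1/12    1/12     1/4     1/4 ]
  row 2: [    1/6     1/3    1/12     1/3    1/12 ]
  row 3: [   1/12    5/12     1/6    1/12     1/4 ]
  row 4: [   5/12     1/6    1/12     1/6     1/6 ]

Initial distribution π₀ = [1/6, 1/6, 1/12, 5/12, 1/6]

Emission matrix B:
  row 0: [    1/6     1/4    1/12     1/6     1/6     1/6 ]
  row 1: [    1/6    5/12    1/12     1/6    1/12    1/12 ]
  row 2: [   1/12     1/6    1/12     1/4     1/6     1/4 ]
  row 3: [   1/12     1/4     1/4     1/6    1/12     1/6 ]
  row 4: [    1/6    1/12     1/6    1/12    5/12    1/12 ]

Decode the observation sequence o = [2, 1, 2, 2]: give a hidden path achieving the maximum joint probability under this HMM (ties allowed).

path = [3, 1, 3, 4]

t=0: δ = [1.389e-02, 1.389e-02, 6.944e-03, 1.042e-01, 2.778e-02]  (obs o_0=2)
t=1: δ = [2.894e-03, 1.808e-02, 2.894e-03, 2.170e-03, 2.170e-03]  ψ = [4, 3, 3, 3, 3]  (obs o_1=1)
t=2: δ = [5.023e-04, 1.256e-04, 1.256e-04, 1.130e-03, 7.535e-04]  ψ = [1, 1, 1, 1, 1]  (obs o_2=2)
t=3: δ = [2.616e-05, 3.925e-05, 1.570e-05, 3.140e-05, 4.710e-05]  ψ = [4, 3, 3, 4, 3]  (obs o_3=2)
backtrack: best end state = 4; path = [3, 1, 3, 4]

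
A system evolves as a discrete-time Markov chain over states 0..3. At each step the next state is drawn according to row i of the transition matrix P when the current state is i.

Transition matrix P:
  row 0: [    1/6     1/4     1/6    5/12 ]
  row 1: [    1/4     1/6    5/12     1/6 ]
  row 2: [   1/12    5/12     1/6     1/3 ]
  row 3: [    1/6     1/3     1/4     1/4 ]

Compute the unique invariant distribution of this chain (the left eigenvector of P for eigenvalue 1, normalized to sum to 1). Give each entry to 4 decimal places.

π = [0.1691, 0.2924, 0.2627, 0.2757]

Balance equations π_j = Σ_i π_i·P[i][j]:
  π_0 = 1/6·π_0 + 1/4·π_1 + 1/12·π_2 + 1/6·π_3
  π_1 = 1/4·π_0 + 1/6·π_1 + 5/12·π_2 + 1/3·π_3
  π_2 = 1/6·π_0 + 5/12·π_1 + 1/6·π_2 + 1/4·π_3
  normalize: π_0 + π_1 + π_2 + π_3 = 1
Solving the linear system gives exactly π = [365/2158, 631/2158, 567/2158, 595/2158].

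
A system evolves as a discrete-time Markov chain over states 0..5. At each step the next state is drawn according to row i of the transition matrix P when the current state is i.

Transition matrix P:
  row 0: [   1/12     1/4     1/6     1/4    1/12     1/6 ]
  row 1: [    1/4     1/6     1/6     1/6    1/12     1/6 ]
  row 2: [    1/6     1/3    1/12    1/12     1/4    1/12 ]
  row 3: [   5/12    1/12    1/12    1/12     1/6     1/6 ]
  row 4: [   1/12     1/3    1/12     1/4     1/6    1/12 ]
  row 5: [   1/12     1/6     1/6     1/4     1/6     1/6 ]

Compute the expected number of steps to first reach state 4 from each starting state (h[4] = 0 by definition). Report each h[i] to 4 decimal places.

h = [7.4309, 7.4665, 6.4095, 6.9680, 0.0000, 6.8087]

First-step conditioning: h[4] = 0; for i ≠ 4, h[i] = 1 + Σ_k P[i][k]·h[k].
  h[0] = 1 + 1/12·h[0] + 1/4·h[1] + 1/6·h[2] + 1/4·h[3] + 1/6·h[5]
  h[1] = 1 + 1/4·h[0] + 1/6·h[1] + 1/6·h[2] + 1/6·h[3] + 1/6·h[5]
  h[2] = 1 + 1/6·h[0] + 1/3·h[1] + 1/12·h[2] + 1/12·h[3] + 1/12·h[5]
  h[3] = 1 + 5/12·h[0] + 1/12·h[1] + 1/12·h[2] + 1/12·h[3] + 1/6·h[5]
  h[5] = 1 + 1/12·h[0] + 1/6·h[1] + 1/6·h[2] + 1/4·h[3] + 1/6·h[5]
Solving the 5×5 linear system over states ≠ 4 gives exactly h = [47580/6403, 47808/6403, 2160/337, 44616/6403, 0, 43596/6403] (h[4] = 0 is the target).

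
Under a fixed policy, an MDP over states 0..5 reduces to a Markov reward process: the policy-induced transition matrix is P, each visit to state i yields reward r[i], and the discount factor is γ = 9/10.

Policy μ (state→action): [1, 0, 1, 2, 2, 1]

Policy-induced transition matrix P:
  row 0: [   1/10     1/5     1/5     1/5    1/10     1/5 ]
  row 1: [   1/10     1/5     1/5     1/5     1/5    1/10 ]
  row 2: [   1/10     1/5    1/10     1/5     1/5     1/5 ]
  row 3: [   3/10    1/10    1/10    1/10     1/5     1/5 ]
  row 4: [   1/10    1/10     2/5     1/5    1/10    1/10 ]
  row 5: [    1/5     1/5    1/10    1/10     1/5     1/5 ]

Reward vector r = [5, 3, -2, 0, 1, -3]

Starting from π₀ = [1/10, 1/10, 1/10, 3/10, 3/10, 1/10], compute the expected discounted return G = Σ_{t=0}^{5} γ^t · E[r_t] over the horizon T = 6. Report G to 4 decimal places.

t=0: π = [0.1000, 0.1000, 0.1000, 0.3000, 0.3000, 0.1000], E[r] = 0.6000, γ^t·E[r] = 0.600000, running G = 0.600000
t=1: π = [0.1700, 0.1400, 0.2100, 0.1600, 0.1600, 0.1600], E[r] = 0.5300, γ^t·E[r] = 0.477000, running G = 1.077000
t=2: π = [0.1480, 0.1680, 0.1790, 0.1680, 0.1670, 0.1700], E[r] = 0.5430, γ^t·E[r] = 0.439830, running G = 1.516830
t=3: π = [0.1506, 0.1665, 0.1817, 0.1662, 0.1685, 0.1665], E[r] = 0.5581, γ^t·E[r] = 0.406855, running G = 1.923685
t=4: π = [0.1499, 0.1665, 0.1823, 0.1667, 0.1681, 0.1665], E[r] = 0.5531, γ^t·E[r] = 0.362895, running G = 2.286580
t=5: π = [0.1500, 0.1665, 0.1821, 0.1667, 0.1682, 0.1665], E[r] = 0.5540, γ^t·E[r] = 0.327122, running G = 2.613702

G = 2.6137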